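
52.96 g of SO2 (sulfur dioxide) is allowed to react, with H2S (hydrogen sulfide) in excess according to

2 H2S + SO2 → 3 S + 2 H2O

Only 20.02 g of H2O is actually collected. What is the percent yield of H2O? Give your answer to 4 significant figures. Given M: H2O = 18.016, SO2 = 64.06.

67.21 %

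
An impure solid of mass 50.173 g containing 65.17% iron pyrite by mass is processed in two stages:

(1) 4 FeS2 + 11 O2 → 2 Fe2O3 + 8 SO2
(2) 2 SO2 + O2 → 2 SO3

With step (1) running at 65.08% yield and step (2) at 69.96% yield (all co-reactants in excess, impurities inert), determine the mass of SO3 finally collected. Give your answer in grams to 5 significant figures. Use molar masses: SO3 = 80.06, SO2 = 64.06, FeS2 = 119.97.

Pure FeS2 = 50.173 × 0.6517 = 32.6977 g.
n(FeS2) = 32.6977 / 119.97 = 0.272549 mol.
Step 1 (FeS2:SO2 = 4:8): theoretical n(SO2) = 0.545099 mol; at 65.08% yield, n(SO2) = 0.354750 mol.
Step 2 (SO2:SO3 = 2:2): theoretical n(SO3) = 0.354750 mol, so theoretical mass = 0.354750 × 80.06 = 28.4013 g.
At 69.96% yield, actual mass of SO3 = 28.4013 × 0.6996 = 19.8696 g.

19.870 g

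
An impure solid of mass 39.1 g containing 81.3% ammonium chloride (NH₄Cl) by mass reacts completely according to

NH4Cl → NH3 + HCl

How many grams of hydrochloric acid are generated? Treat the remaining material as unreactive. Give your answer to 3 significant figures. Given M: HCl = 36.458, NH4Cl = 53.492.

Mass of pure NH4Cl = 39.1 g × 0.813 = 31.79 g.
n(NH4Cl) = 31.79 g / 53.492 g/mol = 0.5943 mol.
From the equation the NH4Cl:HCl mole ratio is 1:1, so n(HCl) = 0.5943 × 1/1 = 0.5943 mol.
Mass of HCl = 0.5943 mol × 36.458 g/mol = 21.67 g.

21.7 g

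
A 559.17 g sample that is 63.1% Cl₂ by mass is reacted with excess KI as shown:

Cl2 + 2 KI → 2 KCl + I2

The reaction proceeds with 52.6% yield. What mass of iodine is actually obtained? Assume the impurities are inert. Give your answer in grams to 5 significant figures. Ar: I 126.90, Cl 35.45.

Pure Cl2 available = 559.17 g × 0.631 = 352.836 g.
M(Cl2) = 2(35.45) = 70.90 g/mol.
M(I2) = 2(126.90) = 253.80 g/mol.
n(Cl2) = 352.836 g / 70.90 g/mol = 4.97653 mol.
From the equation the Cl2:I2 mole ratio is 1:1, so n(I2) = 4.97653 × 1/1 = 4.97653 mol.
Mass of I2 = 4.97653 mol × 253.80 g/mol = 1263.04 g.
Actual mass collected = 1263.04 g × 0.526 = 664.361 g.

664.36 g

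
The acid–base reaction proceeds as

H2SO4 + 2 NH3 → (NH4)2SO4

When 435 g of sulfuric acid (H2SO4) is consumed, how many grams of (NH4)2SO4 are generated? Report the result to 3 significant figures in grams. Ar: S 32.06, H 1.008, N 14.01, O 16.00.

586 g

M(H2SO4) = 2(1.008) + 32.06 + 4(16.00) = 98.076 g/mol.
M((NH4)2SO4) = 2(14.01) + 8(1.008) + 32.06 + 4(16.00) = 132.144 g/mol.
n(H2SO4) = 435.0 g / 98.076 g/mol = 4.435 mol.
From the equation the H2SO4:(NH4)2SO4 mole ratio is 1:1, so n((NH4)2SO4) = 4.435 × 1/1 = 4.435 mol.
Mass of (NH4)2SO4 = 4.435 mol × 132.144 g/mol = 586.1 g.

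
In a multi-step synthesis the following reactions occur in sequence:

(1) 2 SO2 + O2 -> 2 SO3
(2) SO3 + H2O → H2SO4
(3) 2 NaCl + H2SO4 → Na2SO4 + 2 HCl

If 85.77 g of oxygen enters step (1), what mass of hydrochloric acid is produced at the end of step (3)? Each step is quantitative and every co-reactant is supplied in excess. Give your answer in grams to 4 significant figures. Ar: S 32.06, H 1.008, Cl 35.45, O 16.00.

390.9 g

M(O2) = 2(16.00) = 32.00 g/mol.
M(HCl) = 1.008 + 35.45 = 36.458 g/mol.
n(O2) = 85.77 / 32.00 = 2.6803 mol.
Reaction (1): O2→SO3 ratio 1:2 ⇒ n(SO3) = 5.3606 mol.
Reaction (2): SO3→H2SO4 ratio 1:1 ⇒ n(H2SO4) = 5.3606 mol.
Reaction (3): H2SO4→HCl ratio 1:2 ⇒ n(HCl) = 10.721 mol.
Mass of HCl = 10.721 × 36.458 = 390.88 g.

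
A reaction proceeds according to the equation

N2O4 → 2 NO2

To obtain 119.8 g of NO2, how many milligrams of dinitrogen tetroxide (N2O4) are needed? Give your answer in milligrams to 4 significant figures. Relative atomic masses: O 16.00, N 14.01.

119800 mg

M(NO2) = 14.01 + 2(16.00) = 46.01 g/mol.
M(N2O4) = 2(14.01) + 4(16.00) = 92.02 g/mol.
n(NO2) = 119.80 g / 46.01 g/mol = 2.6038 mol.
From the equation the NO2:N2O4 mole ratio is 2:1, so n(N2O4) = 2.6038 × 1/2 = 1.3019 mol.
Mass of N2O4 = 1.3019 mol × 92.02 g/mol = 119.80 g.
Converting to mg: 119.80 g = 119800 mg.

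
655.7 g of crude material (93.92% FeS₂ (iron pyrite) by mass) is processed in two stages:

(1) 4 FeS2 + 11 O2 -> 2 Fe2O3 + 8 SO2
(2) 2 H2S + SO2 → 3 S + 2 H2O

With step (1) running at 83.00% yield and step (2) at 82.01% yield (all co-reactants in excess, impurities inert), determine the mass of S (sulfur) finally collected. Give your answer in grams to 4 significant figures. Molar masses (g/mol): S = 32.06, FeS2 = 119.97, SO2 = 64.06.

Pure FeS2 = 655.7 × 0.9392 = 615.83 g.
n(FeS2) = 615.83 / 119.97 = 5.1332 mol.
Step 1 (FeS2:SO2 = 4:8): theoretical n(SO2) = 10.266 mol; at 83.00% yield, n(SO2) = 8.5212 mol.
Step 2 (SO2:S = 1:3): theoretical n(S) = 25.563 mol, so theoretical mass = 25.563 × 32.06 = 819.57 g.
At 82.01% yield, actual mass of S = 819.57 × 0.8201 = 672.13 g.

672.1 g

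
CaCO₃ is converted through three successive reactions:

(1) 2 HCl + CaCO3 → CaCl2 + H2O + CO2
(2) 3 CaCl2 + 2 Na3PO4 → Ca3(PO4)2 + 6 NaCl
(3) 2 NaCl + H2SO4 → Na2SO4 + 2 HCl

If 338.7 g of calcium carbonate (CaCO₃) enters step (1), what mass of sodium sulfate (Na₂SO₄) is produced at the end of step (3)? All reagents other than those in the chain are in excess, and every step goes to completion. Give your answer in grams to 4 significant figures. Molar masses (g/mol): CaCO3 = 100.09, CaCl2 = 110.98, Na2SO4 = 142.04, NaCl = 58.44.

n(CaCO3) = 338.7 / 100.09 = 3.3840 mol.
Reaction (1): CaCO3→CaCl2 ratio 1:1 ⇒ n(CaCl2) = 3.3840 mol.
Reaction (2): CaCl2→NaCl ratio 3:6 ⇒ n(NaCl) = 6.7679 mol.
Reaction (3): NaCl→Na2SO4 ratio 2:1 ⇒ n(Na2SO4) = 3.3840 mol.
Mass of Na2SO4 = 3.3840 × 142.04 = 480.66 g.

480.7 g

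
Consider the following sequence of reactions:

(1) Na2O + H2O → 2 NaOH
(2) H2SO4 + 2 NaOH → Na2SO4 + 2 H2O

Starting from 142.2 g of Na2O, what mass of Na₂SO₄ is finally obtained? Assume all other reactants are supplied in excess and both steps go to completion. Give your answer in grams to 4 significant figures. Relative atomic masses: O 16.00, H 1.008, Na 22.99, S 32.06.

325.9 g

M(Na2O) = 2(22.99) + 16.00 = 61.98 g/mol.
M(Na2SO4) = 2(22.99) + 32.06 + 4(16.00) = 142.04 g/mol.
n(Na2O) = 142.20 / 61.98 = 2.2943 mol.
Step 1 gives a 1:2 ratio of Na2O to NaOH, so n(NaOH) = 4.5886 mol.
In step 2 the NaOH:Na2SO4 ratio is 2:1, so n(Na2SO4) = 2.2943 mol.
Mass of Na2SO4 = 2.2943 × 142.04 = 325.88 g.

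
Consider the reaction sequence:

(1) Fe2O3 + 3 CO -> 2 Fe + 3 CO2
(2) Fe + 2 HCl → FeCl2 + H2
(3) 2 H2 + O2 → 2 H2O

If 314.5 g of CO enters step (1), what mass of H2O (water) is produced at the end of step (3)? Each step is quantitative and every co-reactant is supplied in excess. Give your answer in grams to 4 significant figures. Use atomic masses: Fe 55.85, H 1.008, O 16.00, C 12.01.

M(CO) = 12.01 + 16.00 = 28.01 g/mol.
M(H2O) = 2(1.008) + 16.00 = 18.016 g/mol.
n(CO) = 314.5 / 28.01 = 11.228 mol.
Reaction (1): CO→Fe ratio 3:2 ⇒ n(Fe) = 7.4854 mol.
Reaction (2): Fe→H2 ratio 1:1 ⇒ n(H2) = 7.4854 mol.
Reaction (3): H2→H2O ratio 2:2 ⇒ n(H2O) = 7.4854 mol.
Mass of H2O = 7.4854 × 18.016 = 134.86 g.

134.9 g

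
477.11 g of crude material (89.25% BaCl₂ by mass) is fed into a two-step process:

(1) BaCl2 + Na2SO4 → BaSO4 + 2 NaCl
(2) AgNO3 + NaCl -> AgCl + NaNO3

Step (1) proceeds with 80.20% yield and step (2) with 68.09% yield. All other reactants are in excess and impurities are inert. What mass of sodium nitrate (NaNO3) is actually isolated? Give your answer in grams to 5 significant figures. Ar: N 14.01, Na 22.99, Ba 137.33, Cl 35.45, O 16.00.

189.84 g

Pure BaCl2 = 477.11 × 0.8925 = 425.821 g.
M(BaCl2) = 137.33 + 2(35.45) = 208.23 g/mol.
M(NaNO3) = 22.99 + 14.01 + 3(16.00) = 85.00 g/mol.
n(BaCl2) = 425.821 / 208.23 = 2.04495 mol.
Step 1 (BaCl2:NaCl = 1:2): theoretical n(NaCl) = 4.08991 mol; at 80.20% yield, n(NaCl) = 3.28011 mol.
Step 2 (NaCl:NaNO3 = 1:1): theoretical n(NaNO3) = 3.28011 mol, so theoretical mass = 3.28011 × 85.00 = 278.809 g.
At 68.09% yield, actual mass of NaNO3 = 278.809 × 0.6809 = 189.841 g.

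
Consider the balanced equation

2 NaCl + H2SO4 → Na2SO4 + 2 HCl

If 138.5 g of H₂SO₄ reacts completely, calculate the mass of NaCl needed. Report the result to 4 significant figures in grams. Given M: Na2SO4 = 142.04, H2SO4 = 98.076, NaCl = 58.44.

165.1 g

n(H2SO4) = 138.50 g / 98.076 g/mol = 1.4122 mol.
From the equation the H2SO4:NaCl mole ratio is 1:2, so n(NaCl) = 1.4122 × 2/1 = 2.8243 mol.
Mass of NaCl = 2.8243 mol × 58.44 g/mol = 165.05 g.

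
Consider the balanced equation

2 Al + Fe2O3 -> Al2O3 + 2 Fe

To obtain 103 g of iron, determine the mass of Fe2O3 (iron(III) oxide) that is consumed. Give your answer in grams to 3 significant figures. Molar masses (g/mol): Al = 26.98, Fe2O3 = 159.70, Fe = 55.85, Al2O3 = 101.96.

n(Fe) = 103.0 g / 55.85 g/mol = 1.844 mol.
From the equation the Fe:Fe2O3 mole ratio is 2:1, so n(Fe2O3) = 1.844 × 1/2 = 0.9221 mol.
Mass of Fe2O3 = 0.9221 mol × 159.70 g/mol = 147.3 g.

147 g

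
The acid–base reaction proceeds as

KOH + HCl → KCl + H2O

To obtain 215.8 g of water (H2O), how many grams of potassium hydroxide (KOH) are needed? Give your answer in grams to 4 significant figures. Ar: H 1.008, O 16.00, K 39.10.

672.1 g

M(H2O) = 2(1.008) + 16.00 = 18.016 g/mol.
M(KOH) = 39.10 + 16.00 + 1.008 = 56.108 g/mol.
n(H2O) = 215.80 g / 18.016 g/mol = 11.978 mol.
From the equation the H2O:KOH mole ratio is 1:1, so n(KOH) = 11.978 × 1/1 = 11.978 mol.
Mass of KOH = 11.978 mol × 56.108 g/mol = 672.08 g.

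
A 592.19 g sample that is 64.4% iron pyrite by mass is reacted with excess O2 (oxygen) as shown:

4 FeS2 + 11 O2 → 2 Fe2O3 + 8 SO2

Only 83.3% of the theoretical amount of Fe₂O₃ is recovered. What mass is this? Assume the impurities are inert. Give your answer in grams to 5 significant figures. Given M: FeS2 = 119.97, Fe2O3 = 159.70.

211.44 g

Pure FeS2 available = 592.19 g × 0.644 = 381.370 g.
n(FeS2) = 381.370 g / 119.97 g/mol = 3.17888 mol.
From the equation the FeS2:Fe2O3 mole ratio is 4:2, so n(Fe2O3) = 3.17888 × 2/4 = 1.58944 mol.
Mass of Fe2O3 = 1.58944 mol × 159.70 g/mol = 253.834 g.
Actual mass collected = 253.834 g × 0.833 = 211.443 g.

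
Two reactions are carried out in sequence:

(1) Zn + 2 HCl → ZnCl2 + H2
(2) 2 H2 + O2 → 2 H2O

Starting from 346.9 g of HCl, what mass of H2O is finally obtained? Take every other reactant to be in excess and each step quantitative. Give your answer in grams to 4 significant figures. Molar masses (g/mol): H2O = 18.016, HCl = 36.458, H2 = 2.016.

85.71 g

n(HCl) = 346.90 / 36.458 = 9.5151 mol.
Step 1 gives a 2:1 ratio of HCl to H2, so n(H2) = 4.7575 mol.
In step 2 the H2:H2O ratio is 2:2, so n(H2O) = 4.7575 mol.
Mass of H2O = 4.7575 × 18.016 = 85.712 g.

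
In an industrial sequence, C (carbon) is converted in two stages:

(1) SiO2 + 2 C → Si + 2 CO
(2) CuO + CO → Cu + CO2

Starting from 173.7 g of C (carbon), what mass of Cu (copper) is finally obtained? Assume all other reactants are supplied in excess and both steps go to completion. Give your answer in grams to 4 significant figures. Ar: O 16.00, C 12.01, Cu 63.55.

M(C) = 12.01 g/mol.
M(Cu) = 63.55 g/mol.
n(C) = 173.70 / 12.01 = 14.463 mol.
Step 1 gives a 2:2 ratio of C to CO, so n(CO) = 14.463 mol.
In step 2 the CO:Cu ratio is 1:1, so n(Cu) = 14.463 mol.
Mass of Cu = 14.463 × 63.55 = 919.12 g.

919.1 g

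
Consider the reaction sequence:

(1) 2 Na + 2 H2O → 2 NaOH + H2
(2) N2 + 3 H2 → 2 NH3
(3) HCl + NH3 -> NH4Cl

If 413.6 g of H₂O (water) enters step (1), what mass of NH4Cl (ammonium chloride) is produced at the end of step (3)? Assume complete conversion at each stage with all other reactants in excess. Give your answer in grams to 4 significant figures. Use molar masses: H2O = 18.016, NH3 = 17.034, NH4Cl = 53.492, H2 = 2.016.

n(H2O) = 413.6 / 18.016 = 22.957 mol.
Reaction (1): H2O→H2 ratio 2:1 ⇒ n(H2) = 11.479 mol.
Reaction (2): H2→NH3 ratio 3:2 ⇒ n(NH3) = 7.6525 mol.
Reaction (3): NH3→NH4Cl ratio 1:1 ⇒ n(NH4Cl) = 7.6525 mol.
Mass of NH4Cl = 7.6525 × 53.492 = 409.35 g.

409.3 g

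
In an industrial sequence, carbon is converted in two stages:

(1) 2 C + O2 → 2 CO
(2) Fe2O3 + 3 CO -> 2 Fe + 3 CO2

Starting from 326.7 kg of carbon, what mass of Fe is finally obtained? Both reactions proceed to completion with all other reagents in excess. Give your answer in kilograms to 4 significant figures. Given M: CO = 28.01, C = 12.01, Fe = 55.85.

326.7 kg = 326700 g.
n(C) = 326700 / 12.01 = 27202 mol.
Step 1 gives a 2:2 ratio of C to CO, so n(CO) = 27202 mol.
In step 2 the CO:Fe ratio is 3:2, so n(Fe) = 18135 mol.
Mass of Fe = 18135 × 55.85 = 1.0128 × 10^6 g = 1013 kg.

1013 kg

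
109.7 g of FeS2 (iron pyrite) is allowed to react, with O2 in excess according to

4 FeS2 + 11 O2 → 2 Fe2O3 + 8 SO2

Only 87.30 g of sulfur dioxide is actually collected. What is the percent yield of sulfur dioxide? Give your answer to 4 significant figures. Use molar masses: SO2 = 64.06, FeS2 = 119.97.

74.52 %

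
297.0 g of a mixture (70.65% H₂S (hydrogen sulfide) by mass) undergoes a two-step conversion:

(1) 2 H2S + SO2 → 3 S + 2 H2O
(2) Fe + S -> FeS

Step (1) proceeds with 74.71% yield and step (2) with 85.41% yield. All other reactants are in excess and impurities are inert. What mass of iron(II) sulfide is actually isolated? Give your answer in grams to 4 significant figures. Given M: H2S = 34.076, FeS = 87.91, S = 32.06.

Pure H2S = 297.0 × 0.7065 = 209.83 g.
n(H2S) = 209.83 / 34.076 = 6.1577 mol.
Step 1 (H2S:S = 2:3): theoretical n(S) = 9.2366 mol; at 74.71% yield, n(S) = 6.9007 mol.
Step 2 (S:FeS = 1:1): theoretical n(FeS) = 6.9007 mol, so theoretical mass = 6.9007 × 87.91 = 606.64 g.
At 85.41% yield, actual mass of FeS = 606.64 × 0.8541 = 518.13 g.

518.1 g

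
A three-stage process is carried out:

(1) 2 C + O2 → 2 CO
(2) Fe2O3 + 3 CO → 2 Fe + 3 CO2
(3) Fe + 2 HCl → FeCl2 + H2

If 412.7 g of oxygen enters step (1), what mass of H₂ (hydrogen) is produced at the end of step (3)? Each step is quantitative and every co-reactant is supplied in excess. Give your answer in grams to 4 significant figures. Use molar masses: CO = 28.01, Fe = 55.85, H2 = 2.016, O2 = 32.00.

34.67 g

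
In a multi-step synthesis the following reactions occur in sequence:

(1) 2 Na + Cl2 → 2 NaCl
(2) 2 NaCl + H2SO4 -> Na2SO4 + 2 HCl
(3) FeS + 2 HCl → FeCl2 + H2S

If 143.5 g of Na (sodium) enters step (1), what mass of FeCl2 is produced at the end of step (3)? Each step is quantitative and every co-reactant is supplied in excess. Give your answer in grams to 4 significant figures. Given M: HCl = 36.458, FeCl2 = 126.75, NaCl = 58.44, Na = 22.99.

n(Na) = 143.5 / 22.99 = 6.2418 mol.
Reaction (1): Na→NaCl ratio 2:2 ⇒ n(NaCl) = 6.2418 mol.
Reaction (2): NaCl→HCl ratio 2:2 ⇒ n(HCl) = 6.2418 mol.
Reaction (3): HCl→FeCl2 ratio 2:1 ⇒ n(FeCl2) = 3.1209 mol.
Mass of FeCl2 = 3.1209 × 126.75 = 395.58 g.

395.6 g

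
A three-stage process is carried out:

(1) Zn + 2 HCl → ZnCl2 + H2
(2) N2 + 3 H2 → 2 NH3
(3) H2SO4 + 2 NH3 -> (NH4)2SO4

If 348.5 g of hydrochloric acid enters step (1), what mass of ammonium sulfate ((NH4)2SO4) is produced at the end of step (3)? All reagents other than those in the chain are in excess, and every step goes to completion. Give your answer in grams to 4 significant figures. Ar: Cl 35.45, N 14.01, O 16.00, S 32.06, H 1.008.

M(HCl) = 1.008 + 35.45 = 36.458 g/mol.
M((NH4)2SO4) = 2(14.01) + 8(1.008) + 32.06 + 4(16.00) = 132.144 g/mol.
n(HCl) = 348.5 / 36.458 = 9.5589 mol.
Reaction (1): HCl→H2 ratio 2:1 ⇒ n(H2) = 4.7795 mol.
Reaction (2): H2→NH3 ratio 3:2 ⇒ n(NH3) = 3.1863 mol.
Reaction (3): NH3→(NH4)2SO4 ratio 2:1 ⇒ n((NH4)2SO4) = 1.5932 mol.
Mass of (NH4)2SO4 = 1.5932 × 132.144 = 210.53 g.

210.5 g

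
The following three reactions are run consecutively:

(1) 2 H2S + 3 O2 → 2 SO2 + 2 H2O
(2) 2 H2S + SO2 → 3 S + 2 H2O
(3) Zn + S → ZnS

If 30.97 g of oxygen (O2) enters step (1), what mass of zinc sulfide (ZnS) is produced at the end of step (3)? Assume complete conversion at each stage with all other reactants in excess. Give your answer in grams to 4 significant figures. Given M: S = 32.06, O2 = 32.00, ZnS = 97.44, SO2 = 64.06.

n(O2) = 30.97 / 32.00 = 0.96781 mol.
Reaction (1): O2→SO2 ratio 3:2 ⇒ n(SO2) = 0.64521 mol.
Reaction (2): SO2→S ratio 1:3 ⇒ n(S) = 1.9356 mol.
Reaction (3): S→ZnS ratio 1:1 ⇒ n(ZnS) = 1.9356 mol.
Mass of ZnS = 1.9356 × 97.44 = 188.61 g.

188.6 g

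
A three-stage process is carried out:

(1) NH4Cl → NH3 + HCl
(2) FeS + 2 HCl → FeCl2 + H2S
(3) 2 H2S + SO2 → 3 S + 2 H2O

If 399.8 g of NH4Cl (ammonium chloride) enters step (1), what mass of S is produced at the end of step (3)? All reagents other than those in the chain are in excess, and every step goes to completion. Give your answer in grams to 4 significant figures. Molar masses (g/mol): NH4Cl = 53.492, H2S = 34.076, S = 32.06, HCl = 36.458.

n(NH4Cl) = 399.8 / 53.492 = 7.4740 mol.
Reaction (1): NH4Cl→HCl ratio 1:1 ⇒ n(HCl) = 7.4740 mol.
Reaction (2): HCl→H2S ratio 2:1 ⇒ n(H2S) = 3.7370 mol.
Reaction (3): H2S→S ratio 2:3 ⇒ n(S) = 5.6055 mol.
Mass of S = 5.6055 × 32.06 = 179.71 g.

179.7 g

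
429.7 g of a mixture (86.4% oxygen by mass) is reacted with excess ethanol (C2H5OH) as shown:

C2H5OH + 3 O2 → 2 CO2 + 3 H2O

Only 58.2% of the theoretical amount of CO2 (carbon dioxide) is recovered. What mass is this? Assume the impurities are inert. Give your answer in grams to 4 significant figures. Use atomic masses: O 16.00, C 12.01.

Pure O2 available = 429.7 g × 0.864 = 371.26 g.
M(O2) = 2(16.00) = 32.00 g/mol.
M(CO2) = 12.01 + 2(16.00) = 44.01 g/mol.
n(O2) = 371.26 g / 32.00 g/mol = 11.602 mol.
From the equation the O2:CO2 mole ratio is 3:2, so n(CO2) = 11.602 × 2/3 = 7.7346 mol.
Mass of CO2 = 7.7346 mol × 44.01 g/mol = 340.40 g.
Actual mass collected = 340.40 g × 0.582 = 198.11 g.

198.1 g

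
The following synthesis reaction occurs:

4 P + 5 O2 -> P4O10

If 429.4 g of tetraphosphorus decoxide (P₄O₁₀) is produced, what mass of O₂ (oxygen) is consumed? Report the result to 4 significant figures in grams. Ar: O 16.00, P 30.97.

M(P4O10) = 4(30.97) + 10(16.00) = 283.88 g/mol.
M(O2) = 2(16.00) = 32.00 g/mol.
n(P4O10) = 429.40 g / 283.88 g/mol = 1.5126 mol.
From the equation the P4O10:O2 mole ratio is 1:5, so n(O2) = 1.5126 × 5/1 = 7.5631 mol.
Mass of O2 = 7.5631 mol × 32.00 g/mol = 242.02 g.

242.0 g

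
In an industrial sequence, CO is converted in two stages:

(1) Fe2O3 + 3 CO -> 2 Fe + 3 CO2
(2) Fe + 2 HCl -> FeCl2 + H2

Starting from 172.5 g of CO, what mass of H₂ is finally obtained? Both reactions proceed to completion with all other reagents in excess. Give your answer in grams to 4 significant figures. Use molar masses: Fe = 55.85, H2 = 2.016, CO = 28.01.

8.277 g

n(CO) = 172.50 / 28.01 = 6.1585 mol.
Step 1 gives a 3:2 ratio of CO to Fe, so n(Fe) = 4.1057 mol.
In step 2 the Fe:H2 ratio is 1:1, so n(H2) = 4.1057 mol.
Mass of H2 = 4.1057 × 2.016 = 8.2770 g.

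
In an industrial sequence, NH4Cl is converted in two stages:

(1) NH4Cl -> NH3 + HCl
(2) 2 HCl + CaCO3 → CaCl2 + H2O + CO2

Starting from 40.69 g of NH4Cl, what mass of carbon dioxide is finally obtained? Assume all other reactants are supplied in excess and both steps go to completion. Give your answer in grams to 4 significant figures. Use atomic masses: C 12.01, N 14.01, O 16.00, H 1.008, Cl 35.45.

16.74 g

M(NH4Cl) = 14.01 + 4(1.008) + 35.45 = 53.492 g/mol.
M(CO2) = 12.01 + 2(16.00) = 44.01 g/mol.
n(NH4Cl) = 40.690 / 53.492 = 0.76067 mol.
Step 1 gives a 1:1 ratio of NH4Cl to HCl, so n(HCl) = 0.76067 mol.
In step 2 the HCl:CO2 ratio is 2:1, so n(CO2) = 0.38034 mol.
Mass of CO2 = 0.38034 × 44.01 = 16.739 g.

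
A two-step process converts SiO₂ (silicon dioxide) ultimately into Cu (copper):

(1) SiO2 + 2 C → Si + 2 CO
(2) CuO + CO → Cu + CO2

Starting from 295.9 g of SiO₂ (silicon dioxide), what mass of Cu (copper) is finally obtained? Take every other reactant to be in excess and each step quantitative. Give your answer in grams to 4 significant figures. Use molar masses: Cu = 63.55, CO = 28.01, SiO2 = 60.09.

625.9 g

n(SiO2) = 295.90 / 60.09 = 4.9243 mol.
Step 1 gives a 1:2 ratio of SiO2 to CO, so n(CO) = 9.8486 mol.
In step 2 the CO:Cu ratio is 1:1, so n(Cu) = 9.8486 mol.
Mass of Cu = 9.8486 × 63.55 = 625.88 g.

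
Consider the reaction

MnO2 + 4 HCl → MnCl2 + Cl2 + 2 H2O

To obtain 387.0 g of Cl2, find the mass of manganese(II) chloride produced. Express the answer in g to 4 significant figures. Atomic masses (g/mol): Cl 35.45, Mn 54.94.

M(Cl2) = 2(35.45) = 70.90 g/mol.
M(MnCl2) = 54.94 + 2(35.45) = 125.84 g/mol.
n(Cl2) = 387.00 g / 70.90 g/mol = 5.4584 mol.
From the equation the Cl2:MnCl2 mole ratio is 1:1, so n(MnCl2) = 5.4584 × 1/1 = 5.4584 mol.
Mass of MnCl2 = 5.4584 mol × 125.84 g/mol = 686.88 g.

686.9 g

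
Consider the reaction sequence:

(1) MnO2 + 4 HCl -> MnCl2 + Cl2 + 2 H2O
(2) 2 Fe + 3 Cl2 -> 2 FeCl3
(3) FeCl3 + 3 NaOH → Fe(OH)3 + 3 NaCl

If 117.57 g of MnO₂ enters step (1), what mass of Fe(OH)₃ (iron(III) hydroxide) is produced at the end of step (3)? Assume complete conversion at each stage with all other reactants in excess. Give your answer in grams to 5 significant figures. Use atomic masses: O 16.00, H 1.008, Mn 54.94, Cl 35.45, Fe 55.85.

M(MnO2) = 54.94 + 2(16.00) = 86.94 g/mol.
M(Fe(OH)3) = 55.85 + 3(16.00) + 3(1.008) = 106.874 g/mol.
n(MnO2) = 117.57 / 86.94 = 1.35231 mol.
Reaction (1): MnO2→Cl2 ratio 1:1 ⇒ n(Cl2) = 1.35231 mol.
Reaction (2): Cl2→FeCl3 ratio 3:2 ⇒ n(FeCl3) = 0.901541 mol.
Reaction (3): FeCl3→Fe(OH)3 ratio 1:1 ⇒ n(Fe(OH)3) = 0.901541 mol.
Mass of Fe(OH)3 = 0.901541 × 106.874 = 96.3513 g.

96.351 g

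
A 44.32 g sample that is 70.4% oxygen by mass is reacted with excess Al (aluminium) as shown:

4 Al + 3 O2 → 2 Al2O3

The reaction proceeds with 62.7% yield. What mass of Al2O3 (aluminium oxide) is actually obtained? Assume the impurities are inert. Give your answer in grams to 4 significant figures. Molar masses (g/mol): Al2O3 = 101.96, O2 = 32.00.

Pure O2 available = 44.32 g × 0.704 = 31.201 g.
n(O2) = 31.201 g / 32.00 g/mol = 0.97504 mol.
From the equation the O2:Al2O3 mole ratio is 3:2, so n(Al2O3) = 0.97504 × 2/3 = 0.65003 mol.
Mass of Al2O3 = 0.65003 mol × 101.96 g/mol = 66.277 g.
Actual mass collected = 66.277 g × 0.627 = 41.556 g.

41.56 g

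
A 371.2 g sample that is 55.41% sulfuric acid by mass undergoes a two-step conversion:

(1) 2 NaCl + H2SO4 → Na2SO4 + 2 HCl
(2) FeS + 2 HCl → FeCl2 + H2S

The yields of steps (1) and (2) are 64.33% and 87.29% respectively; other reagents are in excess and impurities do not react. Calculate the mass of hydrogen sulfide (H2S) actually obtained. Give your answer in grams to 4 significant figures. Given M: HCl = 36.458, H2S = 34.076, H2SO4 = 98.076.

Pure H2SO4 = 371.2 × 0.5541 = 205.68 g.
n(H2SO4) = 205.68 / 98.076 = 2.0972 mol.
Step 1 (H2SO4:HCl = 1:2): theoretical n(HCl) = 4.1943 mol; at 64.33% yield, n(HCl) = 2.6982 mol.
Step 2 (HCl:H2S = 2:1): theoretical n(H2S) = 1.3491 mol, so theoretical mass = 1.3491 × 34.076 = 45.972 g.
At 87.29% yield, actual mass of H2S = 45.972 × 0.8729 = 40.129 g.

40.13 g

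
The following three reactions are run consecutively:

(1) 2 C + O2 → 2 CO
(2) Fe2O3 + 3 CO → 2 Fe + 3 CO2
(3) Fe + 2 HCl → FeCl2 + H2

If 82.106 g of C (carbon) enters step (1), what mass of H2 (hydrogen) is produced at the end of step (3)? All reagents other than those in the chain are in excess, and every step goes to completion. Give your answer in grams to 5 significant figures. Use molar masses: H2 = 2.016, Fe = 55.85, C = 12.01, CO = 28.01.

n(C) = 82.106 / 12.01 = 6.83647 mol.
Reaction (1): C→CO ratio 2:2 ⇒ n(CO) = 6.83647 mol.
Reaction (2): CO→Fe ratio 3:2 ⇒ n(Fe) = 4.55765 mol.
Reaction (3): Fe→H2 ratio 1:1 ⇒ n(H2) = 4.55765 mol.
Mass of H2 = 4.55765 × 2.016 = 9.18822 g.

9.1882 g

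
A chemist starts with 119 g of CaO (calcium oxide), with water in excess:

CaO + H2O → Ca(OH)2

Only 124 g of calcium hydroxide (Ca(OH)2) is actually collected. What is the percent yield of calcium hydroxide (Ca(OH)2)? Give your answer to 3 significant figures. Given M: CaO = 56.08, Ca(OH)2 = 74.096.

78.9 %

n(CaO) = 119.0 g / 56.08 g/mol = 2.122 mol.
From the equation the CaO:Ca(OH)2 mole ratio is 1:1, so n(Ca(OH)2) = 2.122 × 1/1 = 2.122 mol.
Mass of Ca(OH)2 = 2.122 mol × 74.096 g/mol = 157.2 g.
This is the theoretical yield. Percent yield = 124 g / 157.2 g × 100% = 78.87%.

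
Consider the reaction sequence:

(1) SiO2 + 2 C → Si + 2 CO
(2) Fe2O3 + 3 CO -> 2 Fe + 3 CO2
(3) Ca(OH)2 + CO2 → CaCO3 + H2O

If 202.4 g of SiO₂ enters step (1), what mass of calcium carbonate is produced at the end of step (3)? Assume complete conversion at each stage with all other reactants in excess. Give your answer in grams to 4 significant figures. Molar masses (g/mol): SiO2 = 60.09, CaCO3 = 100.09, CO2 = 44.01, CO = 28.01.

674.3 g

n(SiO2) = 202.4 / 60.09 = 3.3683 mol.
Reaction (1): SiO2→CO ratio 1:2 ⇒ n(CO) = 6.7366 mol.
Reaction (2): CO→CO2 ratio 3:3 ⇒ n(CO2) = 6.7366 mol.
Reaction (3): CO2→CaCO3 ratio 1:1 ⇒ n(CaCO3) = 6.7366 mol.
Mass of CaCO3 = 6.7366 × 100.09 = 674.26 g.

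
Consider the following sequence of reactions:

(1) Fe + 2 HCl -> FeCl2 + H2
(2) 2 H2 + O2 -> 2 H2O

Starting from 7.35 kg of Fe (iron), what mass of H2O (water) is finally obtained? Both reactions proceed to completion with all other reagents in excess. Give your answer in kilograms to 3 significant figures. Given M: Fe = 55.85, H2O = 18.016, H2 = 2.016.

2.37 kg

7.35 kg = 7350 g.
n(Fe) = 7350 / 55.85 = 131.6 mol.
Step 1 gives a 1:1 ratio of Fe to H2, so n(H2) = 131.6 mol.
In step 2 the H2:H2O ratio is 2:2, so n(H2O) = 131.6 mol.
Mass of H2O = 131.6 × 18.016 = 2371 g = 2.37 kg.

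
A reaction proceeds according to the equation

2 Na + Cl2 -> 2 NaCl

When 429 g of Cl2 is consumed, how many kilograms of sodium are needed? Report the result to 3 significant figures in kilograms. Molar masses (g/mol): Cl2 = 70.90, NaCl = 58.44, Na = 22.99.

n(Cl2) = 429.0 g / 70.90 g/mol = 6.051 mol.
From the equation the Cl2:Na mole ratio is 1:2, so n(Na) = 6.051 × 2/1 = 12.10 mol.
Mass of Na = 12.10 mol × 22.99 g/mol = 278.2 g.
Converting to kg: 278.2 g = 0.278 kg.

0.278 kg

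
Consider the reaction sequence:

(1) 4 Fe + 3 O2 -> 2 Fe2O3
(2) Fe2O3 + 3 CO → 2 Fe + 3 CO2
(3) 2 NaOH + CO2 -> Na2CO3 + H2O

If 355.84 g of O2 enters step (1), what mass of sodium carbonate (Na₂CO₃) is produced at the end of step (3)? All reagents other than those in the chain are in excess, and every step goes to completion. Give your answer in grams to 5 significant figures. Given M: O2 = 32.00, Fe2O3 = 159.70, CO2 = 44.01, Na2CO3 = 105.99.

2357.2 g

n(O2) = 355.84 / 32.00 = 11.1200 mol.
Reaction (1): O2→Fe2O3 ratio 3:2 ⇒ n(Fe2O3) = 7.41333 mol.
Reaction (2): Fe2O3→CO2 ratio 1:3 ⇒ n(CO2) = 22.2400 mol.
Reaction (3): CO2→Na2CO3 ratio 1:1 ⇒ n(Na2CO3) = 22.2400 mol.
Mass of Na2CO3 = 22.2400 × 105.99 = 2357.22 g.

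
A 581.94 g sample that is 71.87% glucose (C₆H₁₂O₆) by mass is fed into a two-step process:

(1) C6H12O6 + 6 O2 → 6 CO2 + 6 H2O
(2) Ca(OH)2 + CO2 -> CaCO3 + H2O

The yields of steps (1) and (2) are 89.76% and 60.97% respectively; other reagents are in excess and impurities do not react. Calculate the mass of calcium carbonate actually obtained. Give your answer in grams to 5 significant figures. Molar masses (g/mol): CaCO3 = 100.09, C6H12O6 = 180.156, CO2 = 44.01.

Pure C6H12O6 = 581.94 × 0.7187 = 418.240 g.
n(C6H12O6) = 418.240 / 180.156 = 2.32155 mol.
Step 1 (C6H12O6:CO2 = 1:6): theoretical n(CO2) = 13.9293 mol; at 89.76% yield, n(CO2) = 12.5029 mol.
Step 2 (CO2:CaCO3 = 1:1): theoretical n(CaCO3) = 12.5029 mol, so theoretical mass = 12.5029 × 100.09 = 1251.42 g.
At 60.97% yield, actual mass of CaCO3 = 1251.42 × 0.6097 = 762.989 g.

762.99 g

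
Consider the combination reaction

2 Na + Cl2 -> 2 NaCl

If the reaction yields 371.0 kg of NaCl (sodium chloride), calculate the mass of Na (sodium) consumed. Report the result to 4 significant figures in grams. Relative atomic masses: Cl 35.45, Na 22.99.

145900 g

M(NaCl) = 22.99 + 35.45 = 58.44 g/mol.
M(Na) = 22.99 g/mol.
Convert: 371.0 kg = 371000 g.
n(NaCl) = 371000 g / 58.44 g/mol = 6348.4 mol.
From the equation the NaCl:Na mole ratio is 2:2, so n(Na) = 6348.4 × 2/2 = 6348.4 mol.
Mass of Na = 6348.4 mol × 22.99 g/mol = 145950 g.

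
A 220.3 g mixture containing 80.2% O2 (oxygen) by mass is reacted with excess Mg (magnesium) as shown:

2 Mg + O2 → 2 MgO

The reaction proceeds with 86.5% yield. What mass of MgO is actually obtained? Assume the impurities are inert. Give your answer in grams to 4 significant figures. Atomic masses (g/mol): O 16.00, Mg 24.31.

Pure O2 available = 220.3 g × 0.802 = 176.68 g.
M(O2) = 2(16.00) = 32.00 g/mol.
M(MgO) = 24.31 + 16.00 = 40.31 g/mol.
n(O2) = 176.68 g / 32.00 g/mol = 5.5213 mol.
From the equation the O2:MgO mole ratio is 1:2, so n(MgO) = 5.5213 × 2/1 = 11.043 mol.
Mass of MgO = 11.043 mol × 40.31 g/mol = 445.12 g.
Actual mass collected = 445.12 g × 0.865 = 385.03 g.

385.0 g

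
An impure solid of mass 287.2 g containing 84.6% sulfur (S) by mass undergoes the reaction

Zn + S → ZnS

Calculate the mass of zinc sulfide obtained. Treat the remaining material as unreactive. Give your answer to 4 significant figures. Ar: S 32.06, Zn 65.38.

Mass of pure S = 287.2 g × 0.846 = 242.97 g.
M(S) = 32.06 g/mol.
M(ZnS) = 65.38 + 32.06 = 97.44 g/mol.
n(S) = 242.97 g / 32.06 g/mol = 7.5786 mol.
From the equation the S:ZnS mole ratio is 1:1, so n(ZnS) = 7.5786 × 1/1 = 7.5786 mol.
Mass of ZnS = 7.5786 mol × 97.44 g/mol = 738.46 g.

738.5 g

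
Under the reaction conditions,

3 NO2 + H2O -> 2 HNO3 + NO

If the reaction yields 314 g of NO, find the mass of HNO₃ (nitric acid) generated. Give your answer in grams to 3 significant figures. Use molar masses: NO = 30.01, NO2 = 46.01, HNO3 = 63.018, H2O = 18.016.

1320 g

n(NO) = 314.0 g / 30.01 g/mol = 10.46 mol.
From the equation the NO:HNO3 mole ratio is 1:2, so n(HNO3) = 10.46 × 2/1 = 20.93 mol.
Mass of HNO3 = 20.93 mol × 63.018 g/mol = 1319 g.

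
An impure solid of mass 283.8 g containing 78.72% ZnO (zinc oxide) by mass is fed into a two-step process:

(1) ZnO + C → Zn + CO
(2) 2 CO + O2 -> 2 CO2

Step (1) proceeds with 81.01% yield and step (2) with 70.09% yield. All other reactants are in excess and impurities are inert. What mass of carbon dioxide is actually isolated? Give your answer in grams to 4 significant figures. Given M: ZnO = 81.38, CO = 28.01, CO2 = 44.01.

Pure ZnO = 283.8 × 0.7872 = 223.41 g.
n(ZnO) = 223.41 / 81.38 = 2.7452 mol.
Step 1 (ZnO:CO = 1:1): theoretical n(CO) = 2.7452 mol; at 81.01% yield, n(CO) = 2.2239 mol.
Step 2 (CO:CO2 = 2:2): theoretical n(CO2) = 2.2239 mol, so theoretical mass = 2.2239 × 44.01 = 97.875 g.
At 70.09% yield, actual mass of CO2 = 97.875 × 0.7009 = 68.600 g.

68.60 g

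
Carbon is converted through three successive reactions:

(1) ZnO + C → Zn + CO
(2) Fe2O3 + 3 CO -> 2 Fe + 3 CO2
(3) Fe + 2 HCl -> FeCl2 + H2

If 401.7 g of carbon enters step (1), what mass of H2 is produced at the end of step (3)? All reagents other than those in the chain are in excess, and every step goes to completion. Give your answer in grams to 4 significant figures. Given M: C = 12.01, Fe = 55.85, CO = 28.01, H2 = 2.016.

44.95 g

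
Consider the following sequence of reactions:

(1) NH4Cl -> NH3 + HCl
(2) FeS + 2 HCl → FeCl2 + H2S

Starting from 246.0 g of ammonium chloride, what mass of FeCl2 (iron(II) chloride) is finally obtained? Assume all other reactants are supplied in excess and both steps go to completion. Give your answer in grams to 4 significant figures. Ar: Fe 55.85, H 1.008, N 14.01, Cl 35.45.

291.5 g

M(NH4Cl) = 14.01 + 4(1.008) + 35.45 = 53.492 g/mol.
M(FeCl2) = 55.85 + 2(35.45) = 126.75 g/mol.
n(NH4Cl) = 246.00 / 53.492 = 4.5988 mol.
Step 1 gives a 1:1 ratio of NH4Cl to HCl, so n(HCl) = 4.5988 mol.
In step 2 the HCl:FeCl2 ratio is 2:1, so n(FeCl2) = 2.2994 mol.
Mass of FeCl2 = 2.2994 × 126.75 = 291.45 g.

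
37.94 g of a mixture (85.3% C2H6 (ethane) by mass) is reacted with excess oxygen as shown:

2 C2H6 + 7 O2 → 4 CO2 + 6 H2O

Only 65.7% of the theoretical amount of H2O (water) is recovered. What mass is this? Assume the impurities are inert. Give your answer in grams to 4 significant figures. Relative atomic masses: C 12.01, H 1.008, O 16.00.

38.22 g

Pure C2H6 available = 37.94 g × 0.853 = 32.363 g.
M(C2H6) = 2(12.01) + 6(1.008) = 30.068 g/mol.
M(H2O) = 2(1.008) + 16.00 = 18.016 g/mol.
n(C2H6) = 32.363 g / 30.068 g/mol = 1.0763 mol.
From the equation the C2H6:H2O mole ratio is 2:6, so n(H2O) = 1.0763 × 6/2 = 3.2290 mol.
Mass of H2O = 3.2290 mol × 18.016 g/mol = 58.173 g.
Actual mass collected = 58.173 g × 0.657 = 38.220 g.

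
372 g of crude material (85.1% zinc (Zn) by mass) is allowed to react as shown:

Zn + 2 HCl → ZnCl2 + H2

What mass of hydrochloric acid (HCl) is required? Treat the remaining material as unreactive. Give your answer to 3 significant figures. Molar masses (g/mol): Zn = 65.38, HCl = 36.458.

Mass of pure Zn = 372 g × 0.851 = 316.6 g.
n(Zn) = 316.6 g / 65.38 g/mol = 4.842 mol.
From the equation the Zn:HCl mole ratio is 1:2, so n(HCl) = 4.842 × 2/1 = 9.684 mol.
Mass of HCl = 9.684 mol × 36.458 g/mol = 353.1 g.

353 g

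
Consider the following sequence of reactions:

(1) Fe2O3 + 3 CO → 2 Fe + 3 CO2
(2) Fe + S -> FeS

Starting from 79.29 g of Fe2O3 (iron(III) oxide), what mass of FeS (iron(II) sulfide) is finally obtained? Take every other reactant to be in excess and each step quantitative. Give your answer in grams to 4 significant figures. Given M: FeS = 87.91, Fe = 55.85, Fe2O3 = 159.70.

87.29 g

n(Fe2O3) = 79.290 / 159.70 = 0.49649 mol.
Step 1 gives a 1:2 ratio of Fe2O3 to Fe, so n(Fe) = 0.99299 mol.
In step 2 the Fe:FeS ratio is 1:1, so n(FeS) = 0.99299 mol.
Mass of FeS = 0.99299 × 87.91 = 87.293 g.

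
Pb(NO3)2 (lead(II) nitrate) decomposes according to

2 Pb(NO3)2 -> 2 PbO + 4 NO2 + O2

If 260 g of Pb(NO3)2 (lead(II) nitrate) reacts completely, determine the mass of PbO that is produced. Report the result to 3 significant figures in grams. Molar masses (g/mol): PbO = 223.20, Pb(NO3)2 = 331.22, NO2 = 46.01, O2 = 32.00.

n(Pb(NO3)2) = 260.0 g / 331.22 g/mol = 0.7850 mol.
From the equation the Pb(NO3)2:PbO mole ratio is 2:2, so n(PbO) = 0.7850 × 2/2 = 0.7850 mol.
Mass of PbO = 0.7850 mol × 223.20 g/mol = 175.2 g.

175 g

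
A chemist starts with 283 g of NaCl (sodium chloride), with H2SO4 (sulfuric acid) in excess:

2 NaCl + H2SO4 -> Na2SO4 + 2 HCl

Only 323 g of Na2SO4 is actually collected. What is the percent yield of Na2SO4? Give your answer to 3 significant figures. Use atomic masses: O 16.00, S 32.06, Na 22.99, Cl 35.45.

93.9 %

M(NaCl) = 22.99 + 35.45 = 58.44 g/mol.
M(Na2SO4) = 2(22.99) + 32.06 + 4(16.00) = 142.04 g/mol.
n(NaCl) = 283.0 g / 58.44 g/mol = 4.843 mol.
From the equation the NaCl:Na2SO4 mole ratio is 2:1, so n(Na2SO4) = 4.843 × 1/2 = 2.421 mol.
Mass of Na2SO4 = 2.421 mol × 142.04 g/mol = 343.9 g.
This is the theoretical yield. Percent yield = 323 g / 343.9 g × 100% = 93.92%.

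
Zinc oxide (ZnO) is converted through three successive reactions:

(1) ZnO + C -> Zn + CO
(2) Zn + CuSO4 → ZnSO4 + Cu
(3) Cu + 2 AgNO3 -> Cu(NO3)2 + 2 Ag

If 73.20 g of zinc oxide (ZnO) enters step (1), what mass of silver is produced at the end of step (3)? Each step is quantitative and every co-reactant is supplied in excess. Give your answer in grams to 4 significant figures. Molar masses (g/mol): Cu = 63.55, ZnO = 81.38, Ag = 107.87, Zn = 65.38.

194.1 g

n(ZnO) = 73.20 / 81.38 = 0.89948 mol.
Reaction (1): ZnO→Zn ratio 1:1 ⇒ n(Zn) = 0.89948 mol.
Reaction (2): Zn→Cu ratio 1:1 ⇒ n(Cu) = 0.89948 mol.
Reaction (3): Cu→Ag ratio 1:2 ⇒ n(Ag) = 1.7990 mol.
Mass of Ag = 1.7990 × 107.87 = 194.05 g.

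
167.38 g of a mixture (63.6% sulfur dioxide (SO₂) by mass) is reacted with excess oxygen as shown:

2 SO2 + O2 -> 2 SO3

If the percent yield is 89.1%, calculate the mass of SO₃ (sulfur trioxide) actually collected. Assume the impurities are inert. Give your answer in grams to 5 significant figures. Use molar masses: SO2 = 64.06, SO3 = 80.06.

Pure SO2 available = 167.38 g × 0.636 = 106.454 g.
n(SO2) = 106.454 g / 64.06 g/mol = 1.66178 mol.
From the equation the SO2:SO3 mole ratio is 2:2, so n(SO3) = 1.66178 × 2/2 = 1.66178 mol.
Mass of SO3 = 1.66178 mol × 80.06 g/mol = 133.042 g.
Actual mass collected = 133.042 g × 0.891 = 118.541 g.

118.54 g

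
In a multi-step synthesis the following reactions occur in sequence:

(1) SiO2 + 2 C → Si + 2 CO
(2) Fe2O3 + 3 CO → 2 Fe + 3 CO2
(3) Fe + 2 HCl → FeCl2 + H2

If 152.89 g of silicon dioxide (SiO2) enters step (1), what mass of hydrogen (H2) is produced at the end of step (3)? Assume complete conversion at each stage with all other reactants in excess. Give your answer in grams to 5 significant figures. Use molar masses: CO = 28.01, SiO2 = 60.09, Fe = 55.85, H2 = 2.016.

n(SiO2) = 152.89 / 60.09 = 2.54435 mol.
Reaction (1): SiO2→CO ratio 1:2 ⇒ n(CO) = 5.08870 mol.
Reaction (2): CO→Fe ratio 3:2 ⇒ n(Fe) = 3.39247 mol.
Reaction (3): Fe→H2 ratio 1:1 ⇒ n(H2) = 3.39247 mol.
Mass of H2 = 3.39247 × 2.016 = 6.83921 g.

6.8392 g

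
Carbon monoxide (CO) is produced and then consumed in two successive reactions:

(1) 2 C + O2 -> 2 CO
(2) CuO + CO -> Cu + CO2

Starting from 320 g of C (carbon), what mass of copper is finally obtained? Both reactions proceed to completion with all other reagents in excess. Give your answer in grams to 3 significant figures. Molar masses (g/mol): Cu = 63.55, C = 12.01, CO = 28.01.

1690 g

n(C) = 320.0 / 12.01 = 26.64 mol.
Step 1 gives a 2:2 ratio of C to CO, so n(CO) = 26.64 mol.
In step 2 the CO:Cu ratio is 1:1, so n(Cu) = 26.64 mol.
Mass of Cu = 26.64 × 63.55 = 1693 g.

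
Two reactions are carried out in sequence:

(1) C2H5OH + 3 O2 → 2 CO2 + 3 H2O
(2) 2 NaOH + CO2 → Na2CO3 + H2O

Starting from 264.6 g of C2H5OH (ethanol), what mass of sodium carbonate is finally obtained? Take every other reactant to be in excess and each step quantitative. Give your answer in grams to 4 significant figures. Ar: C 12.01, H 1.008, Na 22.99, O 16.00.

1218 g

M(C2H5OH) = 2(12.01) + 6(1.008) + 16.00 = 46.068 g/mol.
M(Na2CO3) = 2(22.99) + 12.01 + 3(16.00) = 105.99 g/mol.
n(C2H5OH) = 264.60 / 46.068 = 5.7437 mol.
Step 1 gives a 1:2 ratio of C2H5OH to CO2, so n(CO2) = 11.487 mol.
In step 2 the CO2:Na2CO3 ratio is 1:1, so n(Na2CO3) = 11.487 mol.
Mass of Na2CO3 = 11.487 × 105.99 = 1217.5 g.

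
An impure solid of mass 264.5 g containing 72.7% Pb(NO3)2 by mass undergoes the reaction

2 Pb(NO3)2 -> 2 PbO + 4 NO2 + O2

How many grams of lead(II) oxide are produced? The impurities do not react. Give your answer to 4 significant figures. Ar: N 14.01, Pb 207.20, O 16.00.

129.6 g

Mass of pure Pb(NO3)2 = 264.5 g × 0.727 = 192.29 g.
M(Pb(NO3)2) = 207.20 + 2(14.01) + 6(16.00) = 331.22 g/mol.
M(PbO) = 207.20 + 16.00 = 223.20 g/mol.
n(Pb(NO3)2) = 192.29 g / 331.22 g/mol = 0.58056 mol.
From the equation the Pb(NO3)2:PbO mole ratio is 2:2, so n(PbO) = 0.58056 × 2/2 = 0.58056 mol.
Mass of PbO = 0.58056 mol × 223.20 g/mol = 129.58 g.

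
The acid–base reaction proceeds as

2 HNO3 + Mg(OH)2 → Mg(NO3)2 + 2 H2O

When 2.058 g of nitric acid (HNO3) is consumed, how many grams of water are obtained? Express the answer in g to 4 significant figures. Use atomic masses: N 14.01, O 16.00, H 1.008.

0.5884 g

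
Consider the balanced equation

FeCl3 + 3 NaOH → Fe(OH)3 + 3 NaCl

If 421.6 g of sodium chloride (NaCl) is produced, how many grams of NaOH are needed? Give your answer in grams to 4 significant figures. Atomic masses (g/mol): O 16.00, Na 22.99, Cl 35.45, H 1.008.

288.6 g

M(NaCl) = 22.99 + 35.45 = 58.44 g/mol.
M(NaOH) = 22.99 + 16.00 + 1.008 = 39.998 g/mol.
n(NaCl) = 421.60 g / 58.44 g/mol = 7.2142 mol.
From the equation the NaCl:NaOH mole ratio is 3:3, so n(NaOH) = 7.2142 × 3/3 = 7.2142 mol.
Mass of NaOH = 7.2142 mol × 39.998 g/mol = 288.56 g.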